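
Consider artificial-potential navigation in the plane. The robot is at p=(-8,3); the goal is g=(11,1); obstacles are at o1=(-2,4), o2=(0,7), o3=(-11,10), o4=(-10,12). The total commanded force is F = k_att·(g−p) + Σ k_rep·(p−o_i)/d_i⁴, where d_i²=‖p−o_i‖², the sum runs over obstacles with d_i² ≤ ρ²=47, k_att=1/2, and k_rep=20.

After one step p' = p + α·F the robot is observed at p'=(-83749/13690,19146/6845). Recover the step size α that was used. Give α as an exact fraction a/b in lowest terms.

F_att = 1/2·(g−p) = 1/2·(19,-2) = (9.5000,-1.0000)
o1: d²=37 ≤ ρ²=47; F_rep = 20·(-6,-1)/37² = (-0.0877,-0.0146)
o2: d²=80 > ρ²=47 → inactive
o3: d²=58 > ρ²=47 → inactive
o4: d²=85 > ρ²=47 → inactive
F = F_att + ΣF_rep = (9.4123,-1.0146)
Δp = p'−p = (1.8825,-0.2029); α = Δx/Fx = (25771/13690) / (25771/2738) = 1/5
check: Δy/Fy = (-1389/6845) / (-1389/1369) = 1/5 ✓

α = 1/5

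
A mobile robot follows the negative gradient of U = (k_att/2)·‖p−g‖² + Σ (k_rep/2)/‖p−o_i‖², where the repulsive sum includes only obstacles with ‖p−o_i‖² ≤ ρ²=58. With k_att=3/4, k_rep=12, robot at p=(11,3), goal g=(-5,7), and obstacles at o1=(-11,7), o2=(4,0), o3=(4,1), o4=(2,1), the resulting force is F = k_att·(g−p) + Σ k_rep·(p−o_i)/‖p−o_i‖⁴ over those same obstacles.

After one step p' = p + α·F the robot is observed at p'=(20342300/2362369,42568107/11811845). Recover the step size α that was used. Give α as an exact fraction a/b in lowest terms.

α = 1/5

F_att = 3/4·(g−p) = 3/4·(-16,4) = (-12.0000,3.0000)
o1: d²=500 > ρ²=58 → inactive
o2: d²=58 ≤ ρ²=58; F_rep = 12·(7,3)/58² = (0.0250,0.0107)
o3: d²=53 ≤ ρ²=58; F_rep = 12·(7,2)/53² = (0.0299,0.0085)
o4: d²=85 > ρ²=58 → inactive
F = F_att + ΣF_rep = (-11.9451,3.0192)
Δp = p'−p = (-2.3890,0.6038); α = Δx/Fx = (-5643759/2362369) / (-28218795/2362369) = 1/5
check: Δy/Fy = (7132572/11811845) / (7132572/2362369) = 1/5 ✓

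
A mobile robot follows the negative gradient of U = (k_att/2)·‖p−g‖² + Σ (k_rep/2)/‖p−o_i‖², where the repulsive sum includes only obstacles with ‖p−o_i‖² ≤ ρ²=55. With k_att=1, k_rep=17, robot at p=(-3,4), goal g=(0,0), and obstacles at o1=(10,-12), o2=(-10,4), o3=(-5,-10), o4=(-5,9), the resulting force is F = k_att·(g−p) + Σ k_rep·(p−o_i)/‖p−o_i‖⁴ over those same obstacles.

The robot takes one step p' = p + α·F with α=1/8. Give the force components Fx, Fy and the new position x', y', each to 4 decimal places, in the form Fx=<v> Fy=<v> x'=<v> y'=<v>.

Fx=3.0900 Fy=-4.1011 x'=-2.6138 y'=3.4874

F_att = 1·(g−p) = 1·(3,-4) = (3.0000,-4.0000)
o1: d²=425 > ρ²=55 → inactive
o2: d²=49 ≤ ρ²=55; F_rep = 17·(7,0)/49² = (0.0496,0.0000)
o3: d²=200 > ρ²=55 → inactive
o4: d²=29 ≤ ρ²=55; F_rep = 17·(2,-5)/29² = (0.0404,-0.1011)
F = F_att + ΣF_rep = (3.0900,-4.1011)
p' = p + 1/8·F = (-2.6138,3.4874)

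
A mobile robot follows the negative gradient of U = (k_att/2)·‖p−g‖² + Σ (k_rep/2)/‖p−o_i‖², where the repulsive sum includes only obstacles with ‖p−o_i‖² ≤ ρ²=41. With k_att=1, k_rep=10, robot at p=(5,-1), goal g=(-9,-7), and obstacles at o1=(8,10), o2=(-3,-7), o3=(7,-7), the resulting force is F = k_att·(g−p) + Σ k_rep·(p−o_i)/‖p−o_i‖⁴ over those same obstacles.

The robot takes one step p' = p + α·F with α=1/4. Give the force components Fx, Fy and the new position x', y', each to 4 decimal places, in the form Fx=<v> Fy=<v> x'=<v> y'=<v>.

Fx=-14.0125 Fy=-5.9625 x'=1.4969 y'=-2.4906

F_att = 1·(g−p) = 1·(-14,-6) = (-14.0000,-6.0000)
o1: d²=130 > ρ²=41 → inactive
o2: d²=100 > ρ²=41 → inactive
o3: d²=40 ≤ ρ²=41; F_rep = 10·(-2,6)/40² = (-0.0125,0.0375)
F = F_att + ΣF_rep = (-14.0125,-5.9625)
p' = p + 1/4·F = (1.4969,-2.4906)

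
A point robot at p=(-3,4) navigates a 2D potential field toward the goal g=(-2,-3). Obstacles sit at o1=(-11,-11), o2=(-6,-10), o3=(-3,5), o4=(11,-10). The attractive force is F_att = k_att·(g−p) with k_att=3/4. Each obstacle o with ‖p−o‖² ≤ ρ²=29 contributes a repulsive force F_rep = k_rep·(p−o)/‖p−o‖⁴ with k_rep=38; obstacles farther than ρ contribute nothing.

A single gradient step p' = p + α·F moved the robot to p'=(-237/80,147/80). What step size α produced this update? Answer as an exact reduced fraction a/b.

α = 1/20

F_att = 3/4·(g−p) = 3/4·(1,-7) = (0.7500,-5.2500)
o1: d²=289 > ρ²=29 → inactive
o2: d²=205 > ρ²=29 → inactive
o3: d²=1 ≤ ρ²=29; F_rep = 38·(0,-1)/1² = (0.0000,-38.0000)
o4: d²=392 > ρ²=29 → inactive
F = F_att + ΣF_rep = (0.7500,-43.2500)
Δp = p'−p = (0.0375,-2.1625); α = Δx/Fx = (3/80) / (3/4) = 1/20
check: Δy/Fy = (-173/80) / (-173/4) = 1/20 ✓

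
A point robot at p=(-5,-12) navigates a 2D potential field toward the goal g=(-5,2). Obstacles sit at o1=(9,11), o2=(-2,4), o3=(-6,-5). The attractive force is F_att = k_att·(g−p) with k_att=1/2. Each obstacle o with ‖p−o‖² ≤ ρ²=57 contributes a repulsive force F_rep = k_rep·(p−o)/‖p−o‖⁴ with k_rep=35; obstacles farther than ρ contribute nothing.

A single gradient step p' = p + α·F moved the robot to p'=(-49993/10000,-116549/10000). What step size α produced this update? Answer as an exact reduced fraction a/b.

α = 1/20

F_att = 1/2·(g−p) = 1/2·(0,14) = (0.0000,7.0000)
o1: d²=725 > ρ²=57 → inactive
o2: d²=265 > ρ²=57 → inactive
o3: d²=50 ≤ ρ²=57; F_rep = 35·(1,-7)/50² = (0.0140,-0.0980)
F = F_att + ΣF_rep = (0.0140,6.9020)
Δp = p'−p = (0.0007,0.3451); α = Δx/Fx = (7/10000) / (7/500) = 1/20
check: Δy/Fy = (3451/10000) / (3451/500) = 1/20 ✓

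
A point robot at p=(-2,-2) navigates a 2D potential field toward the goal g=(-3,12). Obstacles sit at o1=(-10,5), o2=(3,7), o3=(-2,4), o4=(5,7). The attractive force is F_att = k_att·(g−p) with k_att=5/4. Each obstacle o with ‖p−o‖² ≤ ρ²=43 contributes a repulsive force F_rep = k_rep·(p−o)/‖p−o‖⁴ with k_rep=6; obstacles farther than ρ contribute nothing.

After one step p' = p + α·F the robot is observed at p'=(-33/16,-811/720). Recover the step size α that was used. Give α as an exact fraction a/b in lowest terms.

α = 1/20

F_att = 5/4·(g−p) = 5/4·(-1,14) = (-1.2500,17.5000)
o1: d²=113 > ρ²=43 → inactive
o2: d²=106 > ρ²=43 → inactive
o3: d²=36 ≤ ρ²=43; F_rep = 6·(0,-6)/36² = (0.0000,-0.0278)
o4: d²=130 > ρ²=43 → inactive
F = F_att + ΣF_rep = (-1.2500,17.4722)
Δp = p'−p = (-0.0625,0.8736); α = Δx/Fx = (-1/16) / (-5/4) = 1/20
check: Δy/Fy = (629/720) / (629/36) = 1/20 ✓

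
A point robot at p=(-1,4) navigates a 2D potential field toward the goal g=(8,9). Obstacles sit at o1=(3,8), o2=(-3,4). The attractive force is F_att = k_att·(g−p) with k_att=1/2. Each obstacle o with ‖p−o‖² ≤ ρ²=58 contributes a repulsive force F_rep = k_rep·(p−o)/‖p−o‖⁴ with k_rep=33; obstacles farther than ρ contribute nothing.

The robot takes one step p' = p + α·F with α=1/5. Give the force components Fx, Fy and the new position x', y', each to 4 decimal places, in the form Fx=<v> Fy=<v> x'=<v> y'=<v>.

Fx=8.4961 Fy=2.3711 x'=0.6992 y'=4.4742

F_att = 1/2·(g−p) = 1/2·(9,5) = (4.5000,2.5000)
o1: d²=32 ≤ ρ²=58; F_rep = 33·(-4,-4)/32² = (-0.1289,-0.1289)
o2: d²=4 ≤ ρ²=58; F_rep = 33·(2,0)/4² = (4.1250,0.0000)
F = F_att + ΣF_rep = (8.4961,2.3711)
p' = p + 1/5·F = (0.6992,4.4742)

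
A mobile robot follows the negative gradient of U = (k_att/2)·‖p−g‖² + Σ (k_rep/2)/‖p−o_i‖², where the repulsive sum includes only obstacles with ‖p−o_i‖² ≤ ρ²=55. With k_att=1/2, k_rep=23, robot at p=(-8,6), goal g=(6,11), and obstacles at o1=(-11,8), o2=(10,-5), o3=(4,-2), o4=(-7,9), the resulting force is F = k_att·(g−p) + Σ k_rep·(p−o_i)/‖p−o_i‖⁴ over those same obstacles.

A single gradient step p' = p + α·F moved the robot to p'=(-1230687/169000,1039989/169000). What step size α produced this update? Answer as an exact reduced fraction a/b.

F_att = 1/2·(g−p) = 1/2·(14,5) = (7.0000,2.5000)
o1: d²=13 ≤ ρ²=55; F_rep = 23·(3,-2)/13² = (0.4083,-0.2722)
o2: d²=445 > ρ²=55 → inactive
o3: d²=208 > ρ²=55 → inactive
o4: d²=10 ≤ ρ²=55; F_rep = 23·(-1,-3)/10² = (-0.2300,-0.6900)
F = F_att + ΣF_rep = (7.1783,1.5378)
Δp = p'−p = (0.7178,0.1538); α = Δx/Fx = (121313/169000) / (121313/16900) = 1/10
check: Δy/Fy = (25989/169000) / (25989/16900) = 1/10 ✓

α = 1/10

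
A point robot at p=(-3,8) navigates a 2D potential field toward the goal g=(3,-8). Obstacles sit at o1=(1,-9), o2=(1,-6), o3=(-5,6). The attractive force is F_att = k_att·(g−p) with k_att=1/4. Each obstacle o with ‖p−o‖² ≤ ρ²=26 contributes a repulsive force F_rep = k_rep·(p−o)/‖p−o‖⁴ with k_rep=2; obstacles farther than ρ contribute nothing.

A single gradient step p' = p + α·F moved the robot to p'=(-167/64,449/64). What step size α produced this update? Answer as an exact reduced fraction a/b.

α = 1/4

F_att = 1/4·(g−p) = 1/4·(6,-16) = (1.5000,-4.0000)
o1: d²=305 > ρ²=26 → inactive
o2: d²=212 > ρ²=26 → inactive
o3: d²=8 ≤ ρ²=26; F_rep = 2·(2,2)/8² = (0.0625,0.0625)
F = F_att + ΣF_rep = (1.5625,-3.9375)
Δp = p'−p = (0.3906,-0.9844); α = Δx/Fx = (25/64) / (25/16) = 1/4
check: Δy/Fy = (-63/64) / (-63/16) = 1/4 ✓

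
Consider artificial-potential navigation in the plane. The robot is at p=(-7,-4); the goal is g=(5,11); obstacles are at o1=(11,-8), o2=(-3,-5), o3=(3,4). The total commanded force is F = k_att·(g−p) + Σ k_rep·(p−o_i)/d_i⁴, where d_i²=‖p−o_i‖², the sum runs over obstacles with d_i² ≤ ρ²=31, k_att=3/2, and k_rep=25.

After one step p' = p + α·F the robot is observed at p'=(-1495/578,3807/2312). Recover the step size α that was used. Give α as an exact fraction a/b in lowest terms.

F_att = 3/2·(g−p) = 3/2·(12,15) = (18.0000,22.5000)
o1: d²=340 > ρ²=31 → inactive
o2: d²=17 ≤ ρ²=31; F_rep = 25·(-4,1)/17² = (-0.3460,0.0865)
o3: d²=164 > ρ²=31 → inactive
F = F_att + ΣF_rep = (17.6540,22.5865)
Δp = p'−p = (4.4135,5.6466); α = Δx/Fx = (2551/578) / (5102/289) = 1/4
check: Δy/Fy = (13055/2312) / (13055/578) = 1/4 ✓

α = 1/4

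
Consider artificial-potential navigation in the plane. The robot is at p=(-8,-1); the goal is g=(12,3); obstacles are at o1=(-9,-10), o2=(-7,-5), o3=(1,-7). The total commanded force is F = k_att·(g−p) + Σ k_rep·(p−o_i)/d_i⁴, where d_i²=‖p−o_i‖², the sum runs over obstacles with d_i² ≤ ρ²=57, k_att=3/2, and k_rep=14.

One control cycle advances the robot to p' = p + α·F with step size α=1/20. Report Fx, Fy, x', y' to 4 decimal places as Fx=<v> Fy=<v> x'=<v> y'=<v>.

F_att = 3/2·(g−p) = 3/2·(20,4) = (30.0000,6.0000)
o1: d²=82 > ρ²=57 → inactive
o2: d²=17 ≤ ρ²=57; F_rep = 14·(-1,4)/17² = (-0.0484,0.1938)
o3: d²=117 > ρ²=57 → inactive
F = F_att + ΣF_rep = (29.9516,6.1938)
p' = p + 1/20·F = (-6.5024,-0.6903)

Fx=29.9516 Fy=6.1938 x'=-6.5024 y'=-0.6903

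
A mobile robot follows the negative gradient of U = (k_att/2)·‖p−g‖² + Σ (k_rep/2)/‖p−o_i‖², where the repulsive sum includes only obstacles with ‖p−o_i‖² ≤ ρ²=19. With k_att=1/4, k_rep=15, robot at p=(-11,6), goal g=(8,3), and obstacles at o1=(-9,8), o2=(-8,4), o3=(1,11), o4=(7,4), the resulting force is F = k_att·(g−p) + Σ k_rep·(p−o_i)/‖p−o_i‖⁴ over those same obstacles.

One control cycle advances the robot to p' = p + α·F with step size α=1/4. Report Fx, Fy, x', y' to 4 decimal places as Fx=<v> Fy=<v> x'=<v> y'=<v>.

Fx=4.0150 Fy=-1.0412 x'=-9.9963 y'=5.7397

F_att = 1/4·(g−p) = 1/4·(19,-3) = (4.7500,-0.7500)
o1: d²=8 ≤ ρ²=19; F_rep = 15·(-2,-2)/8² = (-0.4688,-0.4688)
o2: d²=13 ≤ ρ²=19; F_rep = 15·(-3,2)/13² = (-0.2663,0.1775)
o3: d²=169 > ρ²=19 → inactive
o4: d²=328 > ρ²=19 → inactive
F = F_att + ΣF_rep = (4.0150,-1.0412)
p' = p + 1/4·F = (-9.9963,5.7397)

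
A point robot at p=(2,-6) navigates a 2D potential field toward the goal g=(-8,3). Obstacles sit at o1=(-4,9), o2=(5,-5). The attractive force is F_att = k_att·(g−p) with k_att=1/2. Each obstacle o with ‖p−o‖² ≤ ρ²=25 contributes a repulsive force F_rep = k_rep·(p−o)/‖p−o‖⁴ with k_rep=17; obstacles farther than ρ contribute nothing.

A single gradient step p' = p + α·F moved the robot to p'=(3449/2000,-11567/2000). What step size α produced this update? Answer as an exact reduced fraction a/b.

F_att = 1/2·(g−p) = 1/2·(-10,9) = (-5.0000,4.5000)
o1: d²=261 > ρ²=25 → inactive
o2: d²=10 ≤ ρ²=25; F_rep = 17·(-3,-1)/10² = (-0.5100,-0.1700)
F = F_att + ΣF_rep = (-5.5100,4.3300)
Δp = p'−p = (-0.2755,0.2165); α = Δx/Fx = (-551/2000) / (-551/100) = 1/20
check: Δy/Fy = (433/2000) / (433/100) = 1/20 ✓

α = 1/20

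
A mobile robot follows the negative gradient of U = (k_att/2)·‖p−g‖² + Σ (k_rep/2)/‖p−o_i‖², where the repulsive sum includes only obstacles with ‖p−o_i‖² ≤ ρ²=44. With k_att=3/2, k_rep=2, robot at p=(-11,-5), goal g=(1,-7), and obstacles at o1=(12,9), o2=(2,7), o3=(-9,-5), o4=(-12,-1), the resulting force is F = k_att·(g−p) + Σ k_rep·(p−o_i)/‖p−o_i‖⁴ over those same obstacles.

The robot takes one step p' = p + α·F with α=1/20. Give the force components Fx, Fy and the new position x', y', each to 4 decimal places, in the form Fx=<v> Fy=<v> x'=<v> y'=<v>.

Fx=17.7569 Fy=-3.0277 x'=-10.1122 y'=-5.1514

F_att = 3/2·(g−p) = 3/2·(12,-2) = (18.0000,-3.0000)
o1: d²=725 > ρ²=44 → inactive
o2: d²=313 > ρ²=44 → inactive
o3: d²=4 ≤ ρ²=44; F_rep = 2·(-2,0)/4² = (-0.2500,0.0000)
o4: d²=17 ≤ ρ²=44; F_rep = 2·(1,-4)/17² = (0.0069,-0.0277)
F = F_att + ΣF_rep = (17.7569,-3.0277)
p' = p + 1/20·F = (-10.1122,-5.1514)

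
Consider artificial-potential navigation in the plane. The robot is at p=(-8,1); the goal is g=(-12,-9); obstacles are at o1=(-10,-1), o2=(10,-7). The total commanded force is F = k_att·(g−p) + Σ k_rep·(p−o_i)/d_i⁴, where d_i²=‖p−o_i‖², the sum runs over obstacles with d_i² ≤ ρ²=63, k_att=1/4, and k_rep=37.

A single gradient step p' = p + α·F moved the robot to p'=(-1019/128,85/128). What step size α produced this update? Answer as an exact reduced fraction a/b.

F_att = 1/4·(g−p) = 1/4·(-4,-10) = (-1.0000,-2.5000)
o1: d²=8 ≤ ρ²=63; F_rep = 37·(2,2)/8² = (1.1562,1.1562)
o2: d²=388 > ρ²=63 → inactive
F = F_att + ΣF_rep = (0.1562,-1.3438)
Δp = p'−p = (0.0391,-0.3359); α = Δx/Fx = (5/128) / (5/32) = 1/4
check: Δy/Fy = (-43/128) / (-43/32) = 1/4 ✓

α = 1/4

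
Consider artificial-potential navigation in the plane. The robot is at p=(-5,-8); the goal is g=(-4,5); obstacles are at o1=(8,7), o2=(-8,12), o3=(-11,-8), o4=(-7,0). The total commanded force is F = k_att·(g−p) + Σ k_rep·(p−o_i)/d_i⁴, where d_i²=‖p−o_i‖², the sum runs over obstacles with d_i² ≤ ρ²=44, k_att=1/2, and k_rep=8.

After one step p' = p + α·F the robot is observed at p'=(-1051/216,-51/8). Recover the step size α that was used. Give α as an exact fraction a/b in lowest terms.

α = 1/4

F_att = 1/2·(g−p) = 1/2·(1,13) = (0.5000,6.5000)
o1: d²=394 > ρ²=44 → inactive
o2: d²=409 > ρ²=44 → inactive
o3: d²=36 ≤ ρ²=44; F_rep = 8·(6,0)/36² = (0.0370,0.0000)
o4: d²=68 > ρ²=44 → inactive
F = F_att + ΣF_rep = (0.5370,6.5000)
Δp = p'−p = (0.1343,1.6250); α = Δx/Fx = (29/216) / (29/54) = 1/4
check: Δy/Fy = (13/8) / (13/2) = 1/4 ✓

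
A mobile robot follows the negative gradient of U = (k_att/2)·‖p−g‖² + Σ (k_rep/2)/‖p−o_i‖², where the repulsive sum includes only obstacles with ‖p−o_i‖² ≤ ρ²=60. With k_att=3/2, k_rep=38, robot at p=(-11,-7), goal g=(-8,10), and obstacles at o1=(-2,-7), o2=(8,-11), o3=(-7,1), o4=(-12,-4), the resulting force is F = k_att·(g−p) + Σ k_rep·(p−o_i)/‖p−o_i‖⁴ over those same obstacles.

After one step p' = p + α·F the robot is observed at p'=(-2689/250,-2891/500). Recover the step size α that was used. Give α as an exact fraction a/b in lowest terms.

F_att = 3/2·(g−p) = 3/2·(3,17) = (4.5000,25.5000)
o1: d²=81 > ρ²=60 → inactive
o2: d²=377 > ρ²=60 → inactive
o3: d²=80 > ρ²=60 → inactive
o4: d²=10 ≤ ρ²=60; F_rep = 38·(1,-3)/10² = (0.3800,-1.1400)
F = F_att + ΣF_rep = (4.8800,24.3600)
Δp = p'−p = (0.2440,1.2180); α = Δx/Fx = (61/250) / (122/25) = 1/20
check: Δy/Fy = (609/500) / (609/25) = 1/20 ✓

α = 1/20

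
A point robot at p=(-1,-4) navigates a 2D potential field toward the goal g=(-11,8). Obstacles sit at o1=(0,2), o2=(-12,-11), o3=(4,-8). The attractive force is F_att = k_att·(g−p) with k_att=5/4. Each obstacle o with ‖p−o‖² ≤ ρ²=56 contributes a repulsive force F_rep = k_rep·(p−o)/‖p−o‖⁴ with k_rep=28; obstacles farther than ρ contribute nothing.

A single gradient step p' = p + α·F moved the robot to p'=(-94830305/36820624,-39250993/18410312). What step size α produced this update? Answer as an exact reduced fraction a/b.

F_att = 5/4·(g−p) = 5/4·(-10,12) = (-12.5000,15.0000)
o1: d²=37 ≤ ρ²=56; F_rep = 28·(-1,-6)/37² = (-0.0205,-0.1227)
o2: d²=170 > ρ²=56 → inactive
o3: d²=41 ≤ ρ²=56; F_rep = 28·(-5,4)/41² = (-0.0833,0.0666)
F = F_att + ΣF_rep = (-12.6037,14.9439)
Δp = p'−p = (-1.5755,1.8680); α = Δx/Fx = (-58009681/36820624) / (-58009681/4602578) = 1/8
check: Δy/Fy = (34390255/18410312) / (34390255/2301289) = 1/8 ✓

α = 1/8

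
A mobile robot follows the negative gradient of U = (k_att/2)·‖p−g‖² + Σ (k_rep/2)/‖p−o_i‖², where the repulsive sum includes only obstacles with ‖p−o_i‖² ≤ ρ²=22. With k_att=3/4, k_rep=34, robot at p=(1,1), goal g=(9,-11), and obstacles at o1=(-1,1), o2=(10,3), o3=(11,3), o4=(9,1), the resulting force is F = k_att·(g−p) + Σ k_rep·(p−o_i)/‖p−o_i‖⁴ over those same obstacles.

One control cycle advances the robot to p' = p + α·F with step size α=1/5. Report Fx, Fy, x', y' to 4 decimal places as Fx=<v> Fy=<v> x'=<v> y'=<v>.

Fx=10.2500 Fy=-9.0000 x'=3.0500 y'=-0.8000

F_att = 3/4·(g−p) = 3/4·(8,-12) = (6.0000,-9.0000)
o1: d²=4 ≤ ρ²=22; F_rep = 34·(2,0)/4² = (4.2500,0.0000)
o2: d²=85 > ρ²=22 → inactive
o3: d²=104 > ρ²=22 → inactive
o4: d²=64 > ρ²=22 → inactive
F = F_att + ΣF_rep = (10.2500,-9.0000)
p' = p + 1/5·F = (3.0500,-0.8000)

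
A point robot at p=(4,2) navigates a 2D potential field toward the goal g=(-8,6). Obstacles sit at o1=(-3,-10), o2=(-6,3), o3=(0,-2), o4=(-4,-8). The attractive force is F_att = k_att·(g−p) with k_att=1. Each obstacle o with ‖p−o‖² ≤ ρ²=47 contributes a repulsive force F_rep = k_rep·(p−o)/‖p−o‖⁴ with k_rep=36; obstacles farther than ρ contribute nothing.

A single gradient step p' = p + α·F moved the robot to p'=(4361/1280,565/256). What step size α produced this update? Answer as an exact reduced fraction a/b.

α = 1/20

F_att = 1·(g−p) = 1·(-12,4) = (-12.0000,4.0000)
o1: d²=193 > ρ²=47 → inactive
o2: d²=101 > ρ²=47 → inactive
o3: d²=32 ≤ ρ²=47; F_rep = 36·(4,4)/32² = (0.1406,0.1406)
o4: d²=164 > ρ²=47 → inactive
F = F_att + ΣF_rep = (-11.8594,4.1406)
Δp = p'−p = (-0.5930,0.2070); α = Δx/Fx = (-759/1280) / (-759/64) = 1/20
check: Δy/Fy = (53/256) / (265/64) = 1/20 ✓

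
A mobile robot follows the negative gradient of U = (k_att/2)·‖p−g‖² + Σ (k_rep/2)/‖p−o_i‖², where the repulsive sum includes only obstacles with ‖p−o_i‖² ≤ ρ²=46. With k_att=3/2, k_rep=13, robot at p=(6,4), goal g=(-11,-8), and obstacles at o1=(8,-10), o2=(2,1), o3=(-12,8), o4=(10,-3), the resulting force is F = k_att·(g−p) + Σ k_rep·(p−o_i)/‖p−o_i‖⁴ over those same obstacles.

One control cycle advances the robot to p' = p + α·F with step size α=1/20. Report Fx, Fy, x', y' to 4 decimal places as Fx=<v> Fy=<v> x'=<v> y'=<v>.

F_att = 3/2·(g−p) = 3/2·(-17,-12) = (-25.5000,-18.0000)
o1: d²=200 > ρ²=46 → inactive
o2: d²=25 ≤ ρ²=46; F_rep = 13·(4,3)/25² = (0.0832,0.0624)
o3: d²=340 > ρ²=46 → inactive
o4: d²=65 > ρ²=46 → inactive
F = F_att + ΣF_rep = (-25.4168,-17.9376)
p' = p + 1/20·F = (4.7292,3.1031)

Fx=-25.4168 Fy=-17.9376 x'=4.7292 y'=3.1031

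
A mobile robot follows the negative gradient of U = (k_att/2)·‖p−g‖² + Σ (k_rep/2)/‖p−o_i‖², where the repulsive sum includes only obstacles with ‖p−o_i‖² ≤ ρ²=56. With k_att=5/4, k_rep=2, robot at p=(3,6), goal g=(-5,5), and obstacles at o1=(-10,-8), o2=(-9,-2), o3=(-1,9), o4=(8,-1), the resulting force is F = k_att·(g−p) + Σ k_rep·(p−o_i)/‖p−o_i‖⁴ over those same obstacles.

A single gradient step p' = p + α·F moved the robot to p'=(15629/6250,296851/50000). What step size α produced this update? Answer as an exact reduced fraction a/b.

F_att = 5/4·(g−p) = 5/4·(-8,-1) = (-10.0000,-1.2500)
o1: d²=365 > ρ²=56 → inactive
o2: d²=208 > ρ²=56 → inactive
o3: d²=25 ≤ ρ²=56; F_rep = 2·(4,-3)/25² = (0.0128,-0.0096)
o4: d²=74 > ρ²=56 → inactive
F = F_att + ΣF_rep = (-9.9872,-1.2596)
Δp = p'−p = (-0.4994,-0.0630); α = Δx/Fx = (-3121/6250) / (-6242/625) = 1/20
check: Δy/Fy = (-3149/50000) / (-3149/2500) = 1/20 ✓

α = 1/20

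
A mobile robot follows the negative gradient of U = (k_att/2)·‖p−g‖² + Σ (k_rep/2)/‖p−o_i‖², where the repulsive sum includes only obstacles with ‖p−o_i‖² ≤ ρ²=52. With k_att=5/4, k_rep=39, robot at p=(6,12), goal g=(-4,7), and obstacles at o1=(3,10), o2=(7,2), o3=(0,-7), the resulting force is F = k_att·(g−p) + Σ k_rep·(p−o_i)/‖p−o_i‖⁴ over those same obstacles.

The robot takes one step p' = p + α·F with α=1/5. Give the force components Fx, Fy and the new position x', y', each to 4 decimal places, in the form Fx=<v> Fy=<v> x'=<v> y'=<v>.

Fx=-11.8077 Fy=-5.7885 x'=3.6385 y'=10.8423

F_att = 5/4·(g−p) = 5/4·(-10,-5) = (-12.5000,-6.2500)
o1: d²=13 ≤ ρ²=52; F_rep = 39·(3,2)/13² = (0.6923,0.4615)
o2: d²=101 > ρ²=52 → inactive
o3: d²=397 > ρ²=52 → inactive
F = F_att + ΣF_rep = (-11.8077,-5.7885)
p' = p + 1/5·F = (3.6385,10.8423)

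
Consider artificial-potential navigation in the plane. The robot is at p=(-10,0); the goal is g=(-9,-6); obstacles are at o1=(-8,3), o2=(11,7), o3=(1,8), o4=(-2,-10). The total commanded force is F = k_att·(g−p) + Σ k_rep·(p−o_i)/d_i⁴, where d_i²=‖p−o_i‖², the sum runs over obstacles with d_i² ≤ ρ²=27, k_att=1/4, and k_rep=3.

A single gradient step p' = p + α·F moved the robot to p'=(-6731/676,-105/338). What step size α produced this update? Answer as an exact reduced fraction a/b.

F_att = 1/4·(g−p) = 1/4·(1,-6) = (0.2500,-1.5000)
o1: d²=13 ≤ ρ²=27; F_rep = 3·(-2,-3)/13² = (-0.0355,-0.0533)
o2: d²=490 > ρ²=27 → inactive
o3: d²=185 > ρ²=27 → inactive
o4: d²=164 > ρ²=27 → inactive
F = F_att + ΣF_rep = (0.2145,-1.5533)
Δp = p'−p = (0.0429,-0.3107); α = Δx/Fx = (29/676) / (145/676) = 1/5
check: Δy/Fy = (-105/338) / (-525/338) = 1/5 ✓

α = 1/5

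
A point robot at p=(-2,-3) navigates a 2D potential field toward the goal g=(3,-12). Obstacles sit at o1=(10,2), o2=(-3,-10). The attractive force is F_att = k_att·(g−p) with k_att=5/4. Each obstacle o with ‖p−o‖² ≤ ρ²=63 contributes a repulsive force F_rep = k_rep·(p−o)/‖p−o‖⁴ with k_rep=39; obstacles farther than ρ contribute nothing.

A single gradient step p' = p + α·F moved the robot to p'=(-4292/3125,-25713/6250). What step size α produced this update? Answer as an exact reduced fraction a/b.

α = 1/10

F_att = 5/4·(g−p) = 5/4·(5,-9) = (6.2500,-11.2500)
o1: d²=169 > ρ²=63 → inactive
o2: d²=50 ≤ ρ²=63; F_rep = 39·(1,7)/50² = (0.0156,0.1092)
F = F_att + ΣF_rep = (6.2656,-11.1408)
Δp = p'−p = (0.6266,-1.1141); α = Δx/Fx = (1958/3125) / (3916/625) = 1/10
check: Δy/Fy = (-6963/6250) / (-6963/625) = 1/10 ✓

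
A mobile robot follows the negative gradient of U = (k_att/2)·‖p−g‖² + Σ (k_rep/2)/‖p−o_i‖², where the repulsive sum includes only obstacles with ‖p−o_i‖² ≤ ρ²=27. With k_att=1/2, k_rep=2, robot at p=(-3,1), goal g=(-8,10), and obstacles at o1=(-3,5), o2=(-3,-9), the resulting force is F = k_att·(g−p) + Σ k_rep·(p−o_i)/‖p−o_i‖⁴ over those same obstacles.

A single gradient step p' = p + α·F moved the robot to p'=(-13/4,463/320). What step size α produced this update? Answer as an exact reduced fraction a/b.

α = 1/10

F_att = 1/2·(g−p) = 1/2·(-5,9) = (-2.5000,4.5000)
o1: d²=16 ≤ ρ²=27; F_rep = 2·(0,-4)/16² = (0.0000,-0.0312)
o2: d²=100 > ρ²=27 → inactive
F = F_att + ΣF_rep = (-2.5000,4.4688)
Δp = p'−p = (-0.2500,0.4469); α = Δx/Fx = (-1/4) / (-5/2) = 1/10
check: Δy/Fy = (143/320) / (143/32) = 1/10 ✓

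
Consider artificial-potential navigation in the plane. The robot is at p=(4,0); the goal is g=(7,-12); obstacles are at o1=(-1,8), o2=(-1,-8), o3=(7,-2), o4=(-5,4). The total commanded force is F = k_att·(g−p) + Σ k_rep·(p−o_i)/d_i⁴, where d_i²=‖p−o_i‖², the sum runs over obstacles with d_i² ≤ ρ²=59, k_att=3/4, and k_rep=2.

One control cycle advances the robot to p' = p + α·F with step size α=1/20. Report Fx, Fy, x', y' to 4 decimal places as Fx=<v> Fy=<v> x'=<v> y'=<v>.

F_att = 3/4·(g−p) = 3/4·(3,-12) = (2.2500,-9.0000)
o1: d²=89 > ρ²=59 → inactive
o2: d²=89 > ρ²=59 → inactive
o3: d²=13 ≤ ρ²=59; F_rep = 2·(-3,2)/13² = (-0.0355,0.0237)
o4: d²=97 > ρ²=59 → inactive
F = F_att + ΣF_rep = (2.2145,-8.9763)
p' = p + 1/20·F = (4.1107,-0.4488)

Fx=2.2145 Fy=-8.9763 x'=4.1107 y'=-0.4488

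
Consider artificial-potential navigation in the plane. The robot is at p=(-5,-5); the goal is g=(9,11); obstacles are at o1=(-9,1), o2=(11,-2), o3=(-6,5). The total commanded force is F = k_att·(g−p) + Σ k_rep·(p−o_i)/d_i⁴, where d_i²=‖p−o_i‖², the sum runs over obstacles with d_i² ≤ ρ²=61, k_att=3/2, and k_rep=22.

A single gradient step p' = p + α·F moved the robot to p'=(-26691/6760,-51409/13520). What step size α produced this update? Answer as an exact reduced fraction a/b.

F_att = 3/2·(g−p) = 3/2·(14,16) = (21.0000,24.0000)
o1: d²=52 ≤ ρ²=61; F_rep = 22·(4,-6)/52² = (0.0325,-0.0488)
o2: d²=265 > ρ²=61 → inactive
o3: d²=101 > ρ²=61 → inactive
F = F_att + ΣF_rep = (21.0325,23.9512)
Δp = p'−p = (1.0516,1.1976); α = Δx/Fx = (7109/6760) / (7109/338) = 1/20
check: Δy/Fy = (16191/13520) / (16191/676) = 1/20 ✓

α = 1/20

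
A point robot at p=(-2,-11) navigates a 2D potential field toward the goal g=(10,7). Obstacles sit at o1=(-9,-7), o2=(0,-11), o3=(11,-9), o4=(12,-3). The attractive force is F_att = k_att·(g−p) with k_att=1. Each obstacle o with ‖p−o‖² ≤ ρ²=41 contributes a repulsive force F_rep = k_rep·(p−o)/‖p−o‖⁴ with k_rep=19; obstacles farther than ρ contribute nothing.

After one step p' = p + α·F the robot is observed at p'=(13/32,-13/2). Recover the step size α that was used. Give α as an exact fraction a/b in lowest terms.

F_att = 1·(g−p) = 1·(12,18) = (12.0000,18.0000)
o1: d²=65 > ρ²=41 → inactive
o2: d²=4 ≤ ρ²=41; F_rep = 19·(-2,0)/4² = (-2.3750,0.0000)
o3: d²=173 > ρ²=41 → inactive
o4: d²=260 > ρ²=41 → inactive
F = F_att + ΣF_rep = (9.6250,18.0000)
Δp = p'−p = (2.4062,4.5000); α = Δx/Fx = (77/32) / (77/8) = 1/4
check: Δy/Fy = (9/2) / (18) = 1/4 ✓

α = 1/4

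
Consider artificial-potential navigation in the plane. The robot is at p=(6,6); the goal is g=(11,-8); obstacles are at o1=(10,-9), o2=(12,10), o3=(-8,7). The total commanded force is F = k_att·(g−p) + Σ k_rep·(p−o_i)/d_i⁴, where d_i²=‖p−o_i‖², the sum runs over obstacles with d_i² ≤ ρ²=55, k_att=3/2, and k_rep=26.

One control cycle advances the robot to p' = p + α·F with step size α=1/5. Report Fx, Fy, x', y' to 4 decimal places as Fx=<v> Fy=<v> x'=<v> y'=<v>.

Fx=7.4423 Fy=-21.0385 x'=7.4885 y'=1.7923

F_att = 3/2·(g−p) = 3/2·(5,-14) = (7.5000,-21.0000)
o1: d²=241 > ρ²=55 → inactive
o2: d²=52 ≤ ρ²=55; F_rep = 26·(-6,-4)/52² = (-0.0577,-0.0385)
o3: d²=197 > ρ²=55 → inactive
F = F_att + ΣF_rep = (7.4423,-21.0385)
p' = p + 1/5·F = (7.4885,1.7923)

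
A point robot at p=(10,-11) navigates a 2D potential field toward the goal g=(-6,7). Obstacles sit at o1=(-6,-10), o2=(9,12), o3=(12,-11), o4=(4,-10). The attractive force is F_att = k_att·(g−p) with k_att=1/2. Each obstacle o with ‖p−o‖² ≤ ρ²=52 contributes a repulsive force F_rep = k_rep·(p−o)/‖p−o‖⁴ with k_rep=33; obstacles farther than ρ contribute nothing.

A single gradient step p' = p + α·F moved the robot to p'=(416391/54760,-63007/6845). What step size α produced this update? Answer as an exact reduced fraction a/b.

α = 1/5

F_att = 1/2·(g−p) = 1/2·(-16,18) = (-8.0000,9.0000)
o1: d²=257 > ρ²=52 → inactive
o2: d²=530 > ρ²=52 → inactive
o3: d²=4 ≤ ρ²=52; F_rep = 33·(-2,0)/4² = (-4.1250,0.0000)
o4: d²=37 ≤ ρ²=52; F_rep = 33·(6,-1)/37² = (0.1446,-0.0241)
F = F_att + ΣF_rep = (-11.9804,8.9759)
Δp = p'−p = (-2.3961,1.7952); α = Δx/Fx = (-131209/54760) / (-131209/10952) = 1/5
check: Δy/Fy = (12288/6845) / (12288/1369) = 1/5 ✓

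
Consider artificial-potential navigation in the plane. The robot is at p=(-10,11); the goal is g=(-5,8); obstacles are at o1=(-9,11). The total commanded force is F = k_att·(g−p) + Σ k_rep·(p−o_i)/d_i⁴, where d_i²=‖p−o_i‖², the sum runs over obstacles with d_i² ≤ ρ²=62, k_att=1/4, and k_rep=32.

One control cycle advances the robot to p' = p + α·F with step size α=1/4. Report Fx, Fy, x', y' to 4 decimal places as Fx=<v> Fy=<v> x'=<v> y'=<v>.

Fx=-30.7500 Fy=-0.7500 x'=-17.6875 y'=10.8125

F_att = 1/4·(g−p) = 1/4·(5,-3) = (1.2500,-0.7500)
o1: d²=1 ≤ ρ²=62; F_rep = 32·(-1,0)/1² = (-32.0000,0.0000)
F = F_att + ΣF_rep = (-30.7500,-0.7500)
p' = p + 1/4·F = (-17.6875,10.8125)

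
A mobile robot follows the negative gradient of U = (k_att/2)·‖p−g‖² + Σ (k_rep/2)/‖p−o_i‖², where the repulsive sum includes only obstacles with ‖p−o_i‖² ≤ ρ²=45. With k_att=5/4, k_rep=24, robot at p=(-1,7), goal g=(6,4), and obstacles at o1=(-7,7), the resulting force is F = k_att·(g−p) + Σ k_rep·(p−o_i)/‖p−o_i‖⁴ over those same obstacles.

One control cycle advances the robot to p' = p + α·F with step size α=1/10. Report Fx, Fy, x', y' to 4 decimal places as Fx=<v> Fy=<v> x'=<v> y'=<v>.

Fx=8.8611 Fy=-3.7500 x'=-0.1139 y'=6.6250

F_att = 5/4·(g−p) = 5/4·(7,-3) = (8.7500,-3.7500)
o1: d²=36 ≤ ρ²=45; F_rep = 24·(6,0)/36² = (0.1111,0.0000)
F = F_att + ΣF_rep = (8.8611,-3.7500)
p' = p + 1/10·F = (-0.1139,6.6250)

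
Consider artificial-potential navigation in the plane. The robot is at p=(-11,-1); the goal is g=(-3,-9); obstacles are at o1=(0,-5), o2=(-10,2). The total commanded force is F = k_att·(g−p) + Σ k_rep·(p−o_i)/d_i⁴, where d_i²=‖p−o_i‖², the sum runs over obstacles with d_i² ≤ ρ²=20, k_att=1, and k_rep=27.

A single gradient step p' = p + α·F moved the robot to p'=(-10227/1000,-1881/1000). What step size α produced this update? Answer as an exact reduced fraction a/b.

α = 1/10

F_att = 1·(g−p) = 1·(8,-8) = (8.0000,-8.0000)
o1: d²=137 > ρ²=20 → inactive
o2: d²=10 ≤ ρ²=20; F_rep = 27·(-1,-3)/10² = (-0.2700,-0.8100)
F = F_att + ΣF_rep = (7.7300,-8.8100)
Δp = p'−p = (0.7730,-0.8810); α = Δx/Fx = (773/1000) / (773/100) = 1/10
check: Δy/Fy = (-881/1000) / (-881/100) = 1/10 ✓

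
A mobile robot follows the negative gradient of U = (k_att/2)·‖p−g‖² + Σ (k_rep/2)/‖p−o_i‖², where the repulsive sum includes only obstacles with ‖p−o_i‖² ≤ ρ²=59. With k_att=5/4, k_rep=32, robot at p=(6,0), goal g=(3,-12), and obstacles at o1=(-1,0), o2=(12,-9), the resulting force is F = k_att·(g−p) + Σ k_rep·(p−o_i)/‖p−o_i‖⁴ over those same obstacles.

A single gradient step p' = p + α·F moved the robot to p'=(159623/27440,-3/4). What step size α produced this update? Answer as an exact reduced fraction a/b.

F_att = 5/4·(g−p) = 5/4·(-3,-12) = (-3.7500,-15.0000)
o1: d²=49 ≤ ρ²=59; F_rep = 32·(7,0)/49² = (0.0933,0.0000)
o2: d²=117 > ρ²=59 → inactive
F = F_att + ΣF_rep = (-3.6567,-15.0000)
Δp = p'−p = (-0.1828,-0.7500); α = Δx/Fx = (-5017/27440) / (-5017/1372) = 1/20
check: Δy/Fy = (-3/4) / (-15) = 1/20 ✓

α = 1/20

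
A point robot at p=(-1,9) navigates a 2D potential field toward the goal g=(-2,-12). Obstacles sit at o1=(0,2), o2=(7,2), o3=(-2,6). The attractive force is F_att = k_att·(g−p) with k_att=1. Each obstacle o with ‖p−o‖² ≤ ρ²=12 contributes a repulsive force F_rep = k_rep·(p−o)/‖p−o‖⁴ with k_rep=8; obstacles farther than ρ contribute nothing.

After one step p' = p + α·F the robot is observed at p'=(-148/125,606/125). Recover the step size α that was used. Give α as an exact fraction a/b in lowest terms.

F_att = 1·(g−p) = 1·(-1,-21) = (-1.0000,-21.0000)
o1: d²=50 > ρ²=12 → inactive
o2: d²=113 > ρ²=12 → inactive
o3: d²=10 ≤ ρ²=12; F_rep = 8·(1,3)/10² = (0.0800,0.2400)
F = F_att + ΣF_rep = (-0.9200,-20.7600)
Δp = p'−p = (-0.1840,-4.1520); α = Δx/Fx = (-23/125) / (-23/25) = 1/5
check: Δy/Fy = (-519/125) / (-519/25) = 1/5 ✓

α = 1/5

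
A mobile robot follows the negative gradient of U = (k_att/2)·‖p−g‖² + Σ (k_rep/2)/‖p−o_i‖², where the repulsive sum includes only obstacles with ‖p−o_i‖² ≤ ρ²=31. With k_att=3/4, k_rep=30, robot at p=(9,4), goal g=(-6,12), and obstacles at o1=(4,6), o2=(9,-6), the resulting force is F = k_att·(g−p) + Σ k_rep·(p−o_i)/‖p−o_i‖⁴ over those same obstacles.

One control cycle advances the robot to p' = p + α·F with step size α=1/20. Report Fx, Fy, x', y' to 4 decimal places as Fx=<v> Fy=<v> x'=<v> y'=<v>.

F_att = 3/4·(g−p) = 3/4·(-15,8) = (-11.2500,6.0000)
o1: d²=29 ≤ ρ²=31; F_rep = 30·(5,-2)/29² = (0.1784,-0.0713)
o2: d²=100 > ρ²=31 → inactive
F = F_att + ΣF_rep = (-11.0716,5.9287)
p' = p + 1/20·F = (8.4464,4.2964)

Fx=-11.0716 Fy=5.9287 x'=8.4464 y'=4.2964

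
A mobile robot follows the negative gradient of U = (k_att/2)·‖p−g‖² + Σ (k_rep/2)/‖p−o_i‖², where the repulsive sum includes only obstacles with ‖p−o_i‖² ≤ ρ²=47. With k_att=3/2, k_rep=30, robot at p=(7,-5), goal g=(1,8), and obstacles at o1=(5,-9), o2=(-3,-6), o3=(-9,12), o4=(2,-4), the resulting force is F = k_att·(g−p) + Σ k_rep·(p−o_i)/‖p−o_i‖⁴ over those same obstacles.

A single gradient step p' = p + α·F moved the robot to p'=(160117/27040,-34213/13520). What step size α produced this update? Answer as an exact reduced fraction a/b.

α = 1/8

F_att = 3/2·(g−p) = 3/2·(-6,13) = (-9.0000,19.5000)
o1: d²=20 ≤ ρ²=47; F_rep = 30·(2,4)/20² = (0.1500,0.3000)
o2: d²=101 > ρ²=47 → inactive
o3: d²=545 > ρ²=47 → inactive
o4: d²=26 ≤ ρ²=47; F_rep = 30·(5,-1)/26² = (0.2219,-0.0444)
F = F_att + ΣF_rep = (-8.6281,19.7556)
Δp = p'−p = (-1.0785,2.4695); α = Δx/Fx = (-29163/27040) / (-29163/3380) = 1/8
check: Δy/Fy = (33387/13520) / (33387/1690) = 1/8 ✓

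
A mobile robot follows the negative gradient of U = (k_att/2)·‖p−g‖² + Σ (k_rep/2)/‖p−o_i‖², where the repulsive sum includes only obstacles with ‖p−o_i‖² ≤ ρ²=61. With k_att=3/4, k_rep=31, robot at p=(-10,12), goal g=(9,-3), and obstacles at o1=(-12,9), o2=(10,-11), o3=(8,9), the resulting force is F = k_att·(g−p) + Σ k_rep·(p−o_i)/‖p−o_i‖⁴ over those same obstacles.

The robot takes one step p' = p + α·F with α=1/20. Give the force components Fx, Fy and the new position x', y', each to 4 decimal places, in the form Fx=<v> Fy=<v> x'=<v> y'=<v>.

Fx=14.6169 Fy=-10.6997 x'=-9.2692 y'=11.4650

F_att = 3/4·(g−p) = 3/4·(19,-15) = (14.2500,-11.2500)
o1: d²=13 ≤ ρ²=61; F_rep = 31·(2,3)/13² = (0.3669,0.5503)
o2: d²=929 > ρ²=61 → inactive
o3: d²=333 > ρ²=61 → inactive
F = F_att + ΣF_rep = (14.6169,-10.6997)
p' = p + 1/20·F = (-9.2692,11.4650)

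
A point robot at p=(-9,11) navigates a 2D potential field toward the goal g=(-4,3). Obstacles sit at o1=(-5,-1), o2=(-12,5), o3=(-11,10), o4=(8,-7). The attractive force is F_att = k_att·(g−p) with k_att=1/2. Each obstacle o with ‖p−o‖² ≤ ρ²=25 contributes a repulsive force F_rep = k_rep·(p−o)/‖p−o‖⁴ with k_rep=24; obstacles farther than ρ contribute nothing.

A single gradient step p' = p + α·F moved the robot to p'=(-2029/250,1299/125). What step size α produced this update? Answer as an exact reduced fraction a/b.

F_att = 1/2·(g−p) = 1/2·(5,-8) = (2.5000,-4.0000)
o1: d²=160 > ρ²=25 → inactive
o2: d²=45 > ρ²=25 → inactive
o3: d²=5 ≤ ρ²=25; F_rep = 24·(2,1)/5² = (1.9200,0.9600)
o4: d²=613 > ρ²=25 → inactive
F = F_att + ΣF_rep = (4.4200,-3.0400)
Δp = p'−p = (0.8840,-0.6080); α = Δx/Fx = (221/250) / (221/50) = 1/5
check: Δy/Fy = (-76/125) / (-76/25) = 1/5 ✓

α = 1/5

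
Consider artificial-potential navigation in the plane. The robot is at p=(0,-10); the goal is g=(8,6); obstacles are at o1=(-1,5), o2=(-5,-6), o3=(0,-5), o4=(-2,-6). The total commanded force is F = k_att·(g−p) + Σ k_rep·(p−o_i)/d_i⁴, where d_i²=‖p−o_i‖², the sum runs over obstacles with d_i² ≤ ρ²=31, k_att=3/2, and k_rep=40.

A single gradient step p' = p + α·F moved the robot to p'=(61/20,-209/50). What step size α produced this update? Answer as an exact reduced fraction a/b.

F_att = 3/2·(g−p) = 3/2·(8,16) = (12.0000,24.0000)
o1: d²=226 > ρ²=31 → inactive
o2: d²=41 > ρ²=31 → inactive
o3: d²=25 ≤ ρ²=31; F_rep = 40·(0,-5)/25² = (0.0000,-0.3200)
o4: d²=20 ≤ ρ²=31; F_rep = 40·(2,-4)/20² = (0.2000,-0.4000)
F = F_att + ΣF_rep = (12.2000,23.2800)
Δp = p'−p = (3.0500,5.8200); α = Δx/Fx = (61/20) / (61/5) = 1/4
check: Δy/Fy = (291/50) / (582/25) = 1/4 ✓

α = 1/4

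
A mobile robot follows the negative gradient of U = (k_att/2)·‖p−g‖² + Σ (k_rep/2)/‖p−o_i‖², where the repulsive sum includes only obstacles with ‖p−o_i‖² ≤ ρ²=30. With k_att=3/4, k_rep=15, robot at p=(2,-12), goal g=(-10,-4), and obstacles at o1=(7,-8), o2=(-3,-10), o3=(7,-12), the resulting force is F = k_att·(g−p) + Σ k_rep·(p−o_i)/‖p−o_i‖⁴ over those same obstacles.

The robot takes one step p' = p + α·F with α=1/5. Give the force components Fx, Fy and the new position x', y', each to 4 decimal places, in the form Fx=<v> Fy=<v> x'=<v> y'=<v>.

F_att = 3/4·(g−p) = 3/4·(-12,8) = (-9.0000,6.0000)
o1: d²=41 > ρ²=30 → inactive
o2: d²=29 ≤ ρ²=30; F_rep = 15·(5,-2)/29² = (0.0892,-0.0357)
o3: d²=25 ≤ ρ²=30; F_rep = 15·(-5,0)/25² = (-0.1200,0.0000)
F = F_att + ΣF_rep = (-9.0308,5.9643)
p' = p + 1/5·F = (0.1938,-10.8071)

Fx=-9.0308 Fy=5.9643 x'=0.1938 y'=-10.8071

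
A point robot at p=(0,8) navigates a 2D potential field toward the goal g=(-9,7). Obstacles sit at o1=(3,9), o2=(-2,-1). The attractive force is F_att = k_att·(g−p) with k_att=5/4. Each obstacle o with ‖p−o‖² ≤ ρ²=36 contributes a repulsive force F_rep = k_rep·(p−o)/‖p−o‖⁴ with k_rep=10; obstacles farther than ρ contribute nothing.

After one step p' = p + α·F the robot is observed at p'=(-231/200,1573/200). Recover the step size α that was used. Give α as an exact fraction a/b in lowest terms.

α = 1/10

F_att = 5/4·(g−p) = 5/4·(-9,-1) = (-11.2500,-1.2500)
o1: d²=10 ≤ ρ²=36; F_rep = 10·(-3,-1)/10² = (-0.3000,-0.1000)
o2: d²=85 > ρ²=36 → inactive
F = F_att + ΣF_rep = (-11.5500,-1.3500)
Δp = p'−p = (-1.1550,-0.1350); α = Δx/Fx = (-231/200) / (-231/20) = 1/10
check: Δy/Fy = (-27/200) / (-27/20) = 1/10 ✓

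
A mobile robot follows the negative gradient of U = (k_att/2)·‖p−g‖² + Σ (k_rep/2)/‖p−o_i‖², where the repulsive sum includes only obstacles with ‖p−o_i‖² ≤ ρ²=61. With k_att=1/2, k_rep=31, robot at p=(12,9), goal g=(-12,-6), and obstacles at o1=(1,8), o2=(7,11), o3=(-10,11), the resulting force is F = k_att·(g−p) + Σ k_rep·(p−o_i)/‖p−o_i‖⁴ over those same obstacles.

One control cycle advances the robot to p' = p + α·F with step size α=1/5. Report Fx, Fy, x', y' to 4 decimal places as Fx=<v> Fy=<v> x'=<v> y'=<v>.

Fx=-11.8157 Fy=-7.5737 x'=9.6369 y'=7.4853

F_att = 1/2·(g−p) = 1/2·(-24,-15) = (-12.0000,-7.5000)
o1: d²=122 > ρ²=61 → inactive
o2: d²=29 ≤ ρ²=61; F_rep = 31·(5,-2)/29² = (0.1843,-0.0737)
o3: d²=488 > ρ²=61 → inactive
F = F_att + ΣF_rep = (-11.8157,-7.5737)
p' = p + 1/5·F = (9.6369,7.4853)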